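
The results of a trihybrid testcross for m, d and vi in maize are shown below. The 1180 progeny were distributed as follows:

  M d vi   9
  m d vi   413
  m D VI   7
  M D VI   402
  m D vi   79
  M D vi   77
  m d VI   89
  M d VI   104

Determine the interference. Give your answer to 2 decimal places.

0.48

The two most frequent reciprocal classes, M D VI and m d vi, are the parental types, so the F1 was M D VI / m d vi.
The two rarest classes, m D VI and M d vi, are the double crossovers. Comparing them with the parentals, only the m allele has switched, so m is the middle locus and the order is vi – m – d.
vi–m: (166 + 16)/1180 = 0.1542; m–d: (183 + 16)/1180 = 0.1686.
Expected DCO frequency = 0.1542 × 0.1686 ≈ 0.02600; observed = 16/1180 ≈ 0.01356.
Coefficient of coincidence = 0.01356/0.02600 ≈ 0.52; interference = 1 − 0.52 = 0.48.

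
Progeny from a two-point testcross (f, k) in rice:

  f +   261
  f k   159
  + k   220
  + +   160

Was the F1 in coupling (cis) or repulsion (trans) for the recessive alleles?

trans

The two most frequent classes are + k (220) and f + (261); these are the parental (non-recombinant) types.
So the F1 carried + k on one chromosome and f + on the other — the recessive alleles are on opposite chromosomes (trans / repulsion).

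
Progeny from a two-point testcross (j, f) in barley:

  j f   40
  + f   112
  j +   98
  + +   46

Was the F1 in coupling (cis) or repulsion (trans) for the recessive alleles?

trans

The two most frequent classes are + f (112) and j + (98); these are the parental (non-recombinant) types.
So the F1 carried + f on one chromosome and j + on the other — the recessive alleles are on opposite chromosomes (trans / repulsion).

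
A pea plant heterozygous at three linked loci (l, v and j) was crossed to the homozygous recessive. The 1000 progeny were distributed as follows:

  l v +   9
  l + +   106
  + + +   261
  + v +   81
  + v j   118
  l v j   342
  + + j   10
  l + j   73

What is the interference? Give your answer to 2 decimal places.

The two most frequent reciprocal classes, l v j and + + +, are the parental types, so the F1 was l v j / + + +.
The two rarest classes, l v + and + + j, are the double crossovers. Comparing them with the parentals, only the j allele has switched, so j is the middle locus and the order is v – j – l.
v–j: (154 + 19)/1000 = 0.1730; j–l: (224 + 19)/1000 = 0.2430.
Expected DCO frequency = 0.1730 × 0.2430 ≈ 0.04204; observed = 19/1000 ≈ 0.01900.
Coefficient of coincidence = 0.01900/0.04204 ≈ 0.45; interference = 1 − 0.45 = 0.55.

0.55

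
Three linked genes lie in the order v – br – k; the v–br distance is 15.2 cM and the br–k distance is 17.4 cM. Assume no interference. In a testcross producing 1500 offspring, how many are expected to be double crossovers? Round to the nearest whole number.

Map distances give recombination frequencies of 0.152 and 0.174 for the two intervals.
With no interference, expected double-crossover frequency = 0.152 × 0.174 = 0.02645.
Expected number = 0.02645 × 1500 = 39.67 ≈ 40.

40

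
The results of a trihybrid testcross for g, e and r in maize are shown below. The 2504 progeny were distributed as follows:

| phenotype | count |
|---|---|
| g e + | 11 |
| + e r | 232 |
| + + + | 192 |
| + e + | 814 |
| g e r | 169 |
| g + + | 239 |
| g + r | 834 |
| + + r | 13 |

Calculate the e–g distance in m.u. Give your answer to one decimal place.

15.4 m.u.

The two most frequent reciprocal classes, g + r and + e +, are the parental types, so the F1 was g + r / + e +.
The two rarest classes, + + r and g e +, are the double crossovers. Comparing them with the parentals, only the g allele has switched, so g is the middle locus and the order is e – g – r.
Crossovers in the e–g interval produce the single-crossover classes g e r and + + + (169 + 192 = 361) plus the double crossovers (24).
RF(e–g) = (361 + 24) / 2504 = 385/2504 = 0.1538 → 15.4 m.u.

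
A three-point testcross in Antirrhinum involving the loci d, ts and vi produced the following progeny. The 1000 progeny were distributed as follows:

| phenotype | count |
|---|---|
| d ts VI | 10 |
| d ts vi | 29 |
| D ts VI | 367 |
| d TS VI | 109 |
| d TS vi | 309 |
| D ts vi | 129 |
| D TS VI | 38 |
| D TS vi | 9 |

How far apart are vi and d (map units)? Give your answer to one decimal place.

25.7 map units

The two most frequent reciprocal classes, D ts VI and d TS vi, are the parental types, so the F1 was D ts VI / d TS vi.
The two rarest classes, d ts VI and D TS vi, are the double crossovers. Comparing them with the parentals, only the d allele has switched, so d is the middle locus and the order is ts – d – vi.
Crossovers in the d–vi interval produce the single-crossover classes D ts vi and d TS VI (129 + 109 = 238) plus the double crossovers (19).
RF(d–vi) = (238 + 19) / 1000 = 257/1000 = 0.2570 → 25.7 map units.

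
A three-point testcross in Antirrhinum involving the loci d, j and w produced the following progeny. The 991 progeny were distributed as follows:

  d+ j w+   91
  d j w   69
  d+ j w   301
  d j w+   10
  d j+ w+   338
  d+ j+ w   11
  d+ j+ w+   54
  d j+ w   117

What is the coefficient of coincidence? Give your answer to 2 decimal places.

The two most frequent reciprocal classes, d+ j w and d j+ w+, are the parental types, so the F1 was d+ j w / d j+ w+.
The two rarest classes, d+ j+ w and d j w+, are the double crossovers. Comparing them with the parentals, only the j allele has switched, so j is the middle locus and the order is d – j – w.
d–j: (123 + 21)/991 = 0.1453; j–w: (208 + 21)/991 = 0.2311.
Expected DCO frequency = 0.1453 × 0.2311 ≈ 0.03358; observed = 21/991 ≈ 0.02119.
Coefficient of coincidence = 0.02119/0.03358 ≈ 0.63.

0.63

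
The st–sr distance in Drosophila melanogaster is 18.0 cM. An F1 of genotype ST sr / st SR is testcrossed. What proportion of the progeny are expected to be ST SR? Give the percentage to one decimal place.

9.0%

A map distance of 18.0 cM corresponds to a recombination frequency of 0.180.
The F1 is ST sr / st SR, so ST SR is a recombinant gamete class with expected frequency r/2 = 0.180/2 = 0.0900.
That is 0.0900 = 9.0% of the progeny.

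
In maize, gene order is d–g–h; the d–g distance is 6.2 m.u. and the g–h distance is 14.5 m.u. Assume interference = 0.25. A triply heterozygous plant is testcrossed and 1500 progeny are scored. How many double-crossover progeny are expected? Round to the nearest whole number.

10

Map distances give recombination frequencies of 0.062 and 0.145 for the two intervals.
With interference 0.25 (so coincidence = 0.75), expected double-crossover frequency = 0.062 × 0.145 × 0.75 = 0.00674.
Expected number = 0.00674 × 1500 = 10.11 ≈ 10.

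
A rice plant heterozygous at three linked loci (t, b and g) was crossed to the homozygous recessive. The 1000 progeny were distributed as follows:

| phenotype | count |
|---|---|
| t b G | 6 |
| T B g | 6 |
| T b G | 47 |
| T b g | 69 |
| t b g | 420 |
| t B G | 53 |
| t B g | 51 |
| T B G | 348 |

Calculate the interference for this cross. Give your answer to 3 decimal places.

0.186

The two most frequent reciprocal classes, T B G and t b g, are the parental types, so the F1 was T B G / t b g.
The two rarest classes, T B g and t b G, are the double crossovers. Comparing them with the parentals, only the g allele has switched, so g is the middle locus and the order is b – g – t.
b–g: (98 + 12)/1000 = 0.1100; g–t: (122 + 12)/1000 = 0.1340.
Expected DCO frequency = 0.1100 × 0.1340 ≈ 0.01474; observed = 12/1000 ≈ 0.01200.
Coefficient of coincidence = 0.01200/0.01474 ≈ 0.814; interference = 1 − 0.814 = 0.186.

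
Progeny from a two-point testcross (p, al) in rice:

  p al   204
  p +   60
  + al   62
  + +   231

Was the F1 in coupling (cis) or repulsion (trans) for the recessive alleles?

cis

The two most frequent classes are + + (231) and p al (204); these are the parental (non-recombinant) types.
So the F1 carried + + on one chromosome and p al on the other — the recessive alleles are on the same chromosome (cis / coupling).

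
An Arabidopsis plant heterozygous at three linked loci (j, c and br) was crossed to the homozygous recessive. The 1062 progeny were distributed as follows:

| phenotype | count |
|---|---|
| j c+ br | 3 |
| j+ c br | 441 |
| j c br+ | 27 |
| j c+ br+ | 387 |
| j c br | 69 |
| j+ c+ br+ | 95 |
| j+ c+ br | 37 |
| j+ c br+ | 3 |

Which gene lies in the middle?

The two most frequent reciprocal classes, j+ c br and j c+ br+, are the parental types, so the F1 was j+ c br / j c+ br+.
The two rarest classes, j+ c br+ and j c+ br, are the double crossovers. Comparing them with the parentals, only the br allele has switched, so br is the middle locus and the order is c – br – j.

br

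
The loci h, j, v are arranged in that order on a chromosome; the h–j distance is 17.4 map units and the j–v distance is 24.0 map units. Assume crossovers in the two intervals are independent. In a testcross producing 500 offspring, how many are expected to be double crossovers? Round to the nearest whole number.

21

Map distances give recombination frequencies of 0.174 and 0.240 for the two intervals.
With no interference, expected double-crossover frequency = 0.174 × 0.240 = 0.04176.
Expected number = 0.04176 × 500 = 20.88 ≈ 21.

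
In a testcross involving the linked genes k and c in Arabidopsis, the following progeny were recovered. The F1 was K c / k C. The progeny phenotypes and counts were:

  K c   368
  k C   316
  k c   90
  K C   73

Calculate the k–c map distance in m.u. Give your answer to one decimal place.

The recombinant classes are K C and k c: 73 + 90 = 163.
Recombination frequency = 163/847 = 0.1924 ≈ 19.2%, i.e. 19.2 m.u.

19.2 m.u.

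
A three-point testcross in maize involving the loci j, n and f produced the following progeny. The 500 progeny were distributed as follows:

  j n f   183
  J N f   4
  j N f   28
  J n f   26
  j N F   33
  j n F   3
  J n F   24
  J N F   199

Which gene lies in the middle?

The two most frequent reciprocal classes, J N F and j n f, are the parental types, so the F1 was J N F / j n f.
The two rarest classes, J N f and j n F, are the double crossovers. Comparing them with the parentals, only the f allele has switched, so f is the middle locus and the order is n – f – j.

f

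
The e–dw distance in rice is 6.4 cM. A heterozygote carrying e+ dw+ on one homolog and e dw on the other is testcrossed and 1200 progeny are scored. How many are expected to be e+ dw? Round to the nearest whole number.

38

A map distance of 6.4 cM corresponds to a recombination frequency of 0.064.
The F1 is e+ dw+ / e dw, so e+ dw is a recombinant gamete class with expected frequency r/2 = 0.064/2 = 0.0320.
Expected number = 0.0320 × 1200 = 38.40 ≈ 38.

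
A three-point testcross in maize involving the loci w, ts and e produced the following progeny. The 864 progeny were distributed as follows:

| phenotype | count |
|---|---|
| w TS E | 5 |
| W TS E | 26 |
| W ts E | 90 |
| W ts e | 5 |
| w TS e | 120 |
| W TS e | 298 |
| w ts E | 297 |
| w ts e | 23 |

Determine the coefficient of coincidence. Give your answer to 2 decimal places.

0.67

The two most frequent reciprocal classes, W TS e and w ts E, are the parental types, so the F1 was W TS e / w ts E.
The two rarest classes, W ts e and w TS E, are the double crossovers. Comparing them with the parentals, only the ts allele has switched, so ts is the middle locus and the order is e – ts – w.
e–ts: (49 + 10)/864 = 0.0683; ts–w: (210 + 10)/864 = 0.2546.
Expected DCO frequency = 0.0683 × 0.2546 ≈ 0.01739; observed = 10/864 ≈ 0.01157.
Coefficient of coincidence = 0.01157/0.01739 ≈ 0.67.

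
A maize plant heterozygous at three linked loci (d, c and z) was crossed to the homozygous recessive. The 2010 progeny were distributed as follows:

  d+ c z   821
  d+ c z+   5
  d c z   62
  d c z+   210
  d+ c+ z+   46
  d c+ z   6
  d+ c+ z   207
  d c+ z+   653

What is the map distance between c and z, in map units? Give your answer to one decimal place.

21.3 map units

The two most frequent reciprocal classes, d c+ z+ and d+ c z, are the parental types, so the F1 was d c+ z+ / d+ c z.
The two rarest classes, d c+ z and d+ c z+, are the double crossovers. Comparing them with the parentals, only the z allele has switched, so z is the middle locus and the order is d – z – c.
Crossovers in the z–c interval produce the single-crossover classes d c z+ and d+ c+ z (210 + 207 = 417) plus the double crossovers (11).
RF(z–c) = (417 + 11) / 2010 = 428/2010 = 0.2129 → 21.3 map units.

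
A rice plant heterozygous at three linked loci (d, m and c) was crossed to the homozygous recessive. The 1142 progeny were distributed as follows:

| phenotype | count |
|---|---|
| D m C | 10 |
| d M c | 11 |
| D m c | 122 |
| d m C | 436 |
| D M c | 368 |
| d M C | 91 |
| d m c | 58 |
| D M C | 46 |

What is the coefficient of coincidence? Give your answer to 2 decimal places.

0.82

The two most frequent reciprocal classes, d m C and D M c, are the parental types, so the F1 was d m C / D M c.
The two rarest classes, D m C and d M c, are the double crossovers. Comparing them with the parentals, only the d allele has switched, so d is the middle locus and the order is m – d – c.
m–d: (213 + 21)/1142 = 0.2049; d–c: (104 + 21)/1142 = 0.1095.
Expected DCO frequency = 0.2049 × 0.1095 ≈ 0.02244; observed = 21/1142 ≈ 0.01839.
Coefficient of coincidence = 0.01839/0.02244 ≈ 0.82.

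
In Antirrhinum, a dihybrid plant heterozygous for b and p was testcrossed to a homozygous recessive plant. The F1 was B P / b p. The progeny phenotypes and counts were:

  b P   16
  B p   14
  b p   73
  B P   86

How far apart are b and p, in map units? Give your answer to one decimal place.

15.9 map units

The recombinant classes are B p and b P: 14 + 16 = 30.
Recombination frequency = 30/189 = 0.1587 ≈ 15.9%, i.e. 15.9 map units.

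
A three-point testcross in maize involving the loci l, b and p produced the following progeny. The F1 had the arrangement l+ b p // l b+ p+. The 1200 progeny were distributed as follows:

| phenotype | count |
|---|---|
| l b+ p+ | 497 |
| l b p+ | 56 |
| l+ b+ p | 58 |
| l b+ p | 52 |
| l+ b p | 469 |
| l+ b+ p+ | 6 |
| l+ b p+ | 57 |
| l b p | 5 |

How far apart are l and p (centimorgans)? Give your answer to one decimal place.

10.0 centimorgans

The two rarest classes, l b p and l+ b+ p+, are the double crossovers. Comparing them with the parentals, only the l allele has switched, so l is the middle locus and the order is b – l – p.
Crossovers in the l–p interval produce the single-crossover classes l+ b p+ and l b+ p (57 + 52 = 109) plus the double crossovers (11).
RF(l–p) = (109 + 11) / 1200 = 120/1200 = 0.1000 → 10.0 centimorgans.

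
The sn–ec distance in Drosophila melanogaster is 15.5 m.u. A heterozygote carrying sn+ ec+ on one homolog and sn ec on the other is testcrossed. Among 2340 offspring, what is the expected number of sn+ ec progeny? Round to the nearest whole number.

181

A map distance of 15.5 m.u. corresponds to a recombination frequency of 0.155.
The F1 is sn+ ec+ / sn ec, so sn+ ec is a recombinant gamete class with expected frequency r/2 = 0.155/2 = 0.0775.
Expected number = 0.0775 × 2340 = 181.35 ≈ 181.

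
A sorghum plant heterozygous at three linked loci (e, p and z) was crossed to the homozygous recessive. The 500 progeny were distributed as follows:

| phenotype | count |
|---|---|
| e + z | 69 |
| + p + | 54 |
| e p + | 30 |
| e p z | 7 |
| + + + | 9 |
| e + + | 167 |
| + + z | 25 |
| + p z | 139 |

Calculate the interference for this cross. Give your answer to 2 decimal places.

0.19

The two most frequent reciprocal classes, + p z and e + +, are the parental types, so the F1 was + p z / e + +.
The two rarest classes, e p z and + + +, are the double crossovers. Comparing them with the parentals, only the e allele has switched, so e is the middle locus and the order is z – e – p.
z–e: (123 + 16)/500 = 0.2780; e–p: (55 + 16)/500 = 0.1420.
Expected DCO frequency = 0.2780 × 0.1420 ≈ 0.03948; observed = 16/500 ≈ 0.03200.
Coefficient of coincidence = 0.03200/0.03948 ≈ 0.81; interference = 1 − 0.81 = 0.19.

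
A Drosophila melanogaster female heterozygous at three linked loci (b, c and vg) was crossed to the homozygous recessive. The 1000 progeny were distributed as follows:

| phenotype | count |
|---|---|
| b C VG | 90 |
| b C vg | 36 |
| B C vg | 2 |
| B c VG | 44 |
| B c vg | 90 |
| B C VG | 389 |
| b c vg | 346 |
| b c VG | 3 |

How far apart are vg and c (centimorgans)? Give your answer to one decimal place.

8.5 centimorgans

The two most frequent reciprocal classes, B C VG and b c vg, are the parental types, so the F1 was B C VG / b c vg.
The two rarest classes, B C vg and b c VG, are the double crossovers. Comparing them with the parentals, only the vg allele has switched, so vg is the middle locus and the order is c – vg – b.
Crossovers in the c–vg interval produce the single-crossover classes B c VG and b C vg (44 + 36 = 80) plus the double crossovers (5).
RF(c–vg) = (80 + 5) / 1000 = 85/1000 = 0.0850 → 8.5 centimorgans.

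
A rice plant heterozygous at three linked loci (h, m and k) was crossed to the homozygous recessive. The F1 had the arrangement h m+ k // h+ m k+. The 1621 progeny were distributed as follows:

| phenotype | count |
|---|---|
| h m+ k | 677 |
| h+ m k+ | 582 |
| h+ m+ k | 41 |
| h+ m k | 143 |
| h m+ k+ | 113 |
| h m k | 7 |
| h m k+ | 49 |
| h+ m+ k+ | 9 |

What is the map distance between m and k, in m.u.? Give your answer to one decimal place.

16.8 m.u.

The two rarest classes, h m k and h+ m+ k+, are the double crossovers. Comparing them with the parentals, only the m allele has switched, so m is the middle locus and the order is k – m – h.
Crossovers in the k–m interval produce the single-crossover classes h m+ k+ and h+ m k (113 + 143 = 256) plus the double crossovers (16).
RF(k–m) = (256 + 16) / 1621 = 272/1621 = 0.1678 → 16.8 m.u.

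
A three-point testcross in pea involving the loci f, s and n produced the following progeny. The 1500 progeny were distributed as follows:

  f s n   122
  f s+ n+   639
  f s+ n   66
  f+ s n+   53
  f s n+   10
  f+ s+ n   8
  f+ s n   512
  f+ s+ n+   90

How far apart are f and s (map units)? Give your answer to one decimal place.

15.3 map units

The two most frequent reciprocal classes, f s+ n+ and f+ s n, are the parental types, so the F1 was f s+ n+ / f+ s n.
The two rarest classes, f s n+ and f+ s+ n, are the double crossovers. Comparing them with the parentals, only the s allele has switched, so s is the middle locus and the order is f – s – n.
Crossovers in the f–s interval produce the single-crossover classes f+ s+ n+ and f s n (90 + 122 = 212) plus the double crossovers (18).
RF(f–s) = (212 + 18) / 1500 = 230/1500 = 0.1533 → 15.3 map units.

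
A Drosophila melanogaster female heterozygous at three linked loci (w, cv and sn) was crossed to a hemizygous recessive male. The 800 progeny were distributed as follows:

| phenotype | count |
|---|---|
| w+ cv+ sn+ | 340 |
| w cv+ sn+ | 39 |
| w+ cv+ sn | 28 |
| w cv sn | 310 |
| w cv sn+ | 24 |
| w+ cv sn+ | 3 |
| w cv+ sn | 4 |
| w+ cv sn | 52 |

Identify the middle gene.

The two most frequent reciprocal classes, w+ cv+ sn+ and w cv sn, are the parental types, so the F1 was w+ cv+ sn+ / w cv sn.
The two rarest classes, w+ cv sn+ and w cv+ sn, are the double crossovers. Comparing them with the parentals, only the cv allele has switched, so cv is the middle locus and the order is sn – cv – w.

cv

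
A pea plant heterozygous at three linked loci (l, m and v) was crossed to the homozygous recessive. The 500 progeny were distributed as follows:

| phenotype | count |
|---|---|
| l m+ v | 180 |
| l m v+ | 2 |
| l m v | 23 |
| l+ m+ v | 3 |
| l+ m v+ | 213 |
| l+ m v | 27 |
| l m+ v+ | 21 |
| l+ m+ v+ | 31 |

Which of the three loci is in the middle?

The two most frequent reciprocal classes, l m+ v and l+ m v+, are the parental types, so the F1 was l m+ v / l+ m v+.
The two rarest classes, l+ m+ v and l m v+, are the double crossovers. Comparing them with the parentals, only the l allele has switched, so l is the middle locus and the order is v – l – m.

l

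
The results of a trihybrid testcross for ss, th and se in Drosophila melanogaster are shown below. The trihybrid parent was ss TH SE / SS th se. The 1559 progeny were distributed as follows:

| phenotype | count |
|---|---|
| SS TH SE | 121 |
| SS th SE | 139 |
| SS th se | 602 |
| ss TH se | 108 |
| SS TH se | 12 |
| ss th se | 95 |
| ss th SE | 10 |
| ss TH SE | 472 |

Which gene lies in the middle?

th

The two rarest classes, ss th SE and SS TH se, are the double crossovers. Comparing them with the parentals, only the th allele has switched, so th is the middle locus and the order is se – th – ss.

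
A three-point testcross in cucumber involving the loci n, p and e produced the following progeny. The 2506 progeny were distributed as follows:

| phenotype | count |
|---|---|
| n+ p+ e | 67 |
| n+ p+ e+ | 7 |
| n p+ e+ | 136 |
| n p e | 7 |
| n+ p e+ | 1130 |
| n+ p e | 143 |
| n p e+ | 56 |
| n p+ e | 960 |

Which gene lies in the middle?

The two most frequent reciprocal classes, n p+ e and n+ p e+, are the parental types, so the F1 was n p+ e / n+ p e+.
The two rarest classes, n p e and n+ p+ e+, are the double crossovers. Comparing them with the parentals, only the p allele has switched, so p is the middle locus and the order is n – p – e.

p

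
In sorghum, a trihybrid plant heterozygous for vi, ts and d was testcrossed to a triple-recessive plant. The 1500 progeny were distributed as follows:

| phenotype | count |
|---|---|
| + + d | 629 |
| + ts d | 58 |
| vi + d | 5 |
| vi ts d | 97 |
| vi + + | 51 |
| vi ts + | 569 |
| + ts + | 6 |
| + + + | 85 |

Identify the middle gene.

vi

The two most frequent reciprocal classes, vi ts + and + + d, are the parental types, so the F1 was vi ts + / + + d.
The two rarest classes, + ts + and vi + d, are the double crossovers. Comparing them with the parentals, only the vi allele has switched, so vi is the middle locus and the order is ts – vi – d.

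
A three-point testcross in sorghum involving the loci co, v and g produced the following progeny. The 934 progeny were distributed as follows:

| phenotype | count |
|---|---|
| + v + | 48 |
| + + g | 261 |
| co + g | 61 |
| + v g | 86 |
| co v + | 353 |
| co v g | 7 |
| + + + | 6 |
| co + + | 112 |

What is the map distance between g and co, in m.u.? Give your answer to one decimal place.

13.1 m.u.

The two most frequent reciprocal classes, + + g and co v +, are the parental types, so the F1 was + + g / co v +.
The two rarest classes, + + + and co v g, are the double crossovers. Comparing them with the parentals, only the g allele has switched, so g is the middle locus and the order is v – g – co.
Crossovers in the g–co interval produce the single-crossover classes co + g and + v + (61 + 48 = 109) plus the double crossovers (13).
RF(g–co) = (109 + 13) / 934 = 122/934 = 0.1306 → 13.1 m.u.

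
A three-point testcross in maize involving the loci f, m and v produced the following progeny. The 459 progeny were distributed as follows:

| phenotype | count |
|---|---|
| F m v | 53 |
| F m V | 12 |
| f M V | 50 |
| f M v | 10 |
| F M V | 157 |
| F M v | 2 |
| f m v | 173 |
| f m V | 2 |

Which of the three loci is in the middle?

The two most frequent reciprocal classes, F M V and f m v, are the parental types, so the F1 was F M V / f m v.
The two rarest classes, F M v and f m V, are the double crossovers. Comparing them with the parentals, only the v allele has switched, so v is the middle locus and the order is m – v – f.

v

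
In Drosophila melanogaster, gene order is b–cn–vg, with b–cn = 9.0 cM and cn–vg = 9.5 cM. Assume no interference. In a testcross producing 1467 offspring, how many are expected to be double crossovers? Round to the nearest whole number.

13

Map distances give recombination frequencies of 0.090 and 0.095 for the two intervals.
With no interference, expected double-crossover frequency = 0.090 × 0.095 = 0.00855.
Expected number = 0.00855 × 1467 = 12.54 ≈ 13.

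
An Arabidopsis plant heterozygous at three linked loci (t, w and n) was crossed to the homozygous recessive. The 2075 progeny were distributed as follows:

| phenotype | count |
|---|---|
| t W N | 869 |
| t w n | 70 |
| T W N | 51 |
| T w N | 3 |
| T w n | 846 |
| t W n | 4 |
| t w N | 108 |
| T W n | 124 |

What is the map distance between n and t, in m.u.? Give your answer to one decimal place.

The two most frequent reciprocal classes, T w n and t W N, are the parental types, so the F1 was T w n / t W N.
The two rarest classes, T w N and t W n, are the double crossovers. Comparing them with the parentals, only the n allele has switched, so n is the middle locus and the order is w – n – t.
Crossovers in the n–t interval produce the single-crossover classes t w n and T W N (70 + 51 = 121) plus the double crossovers (7).
RF(n–t) = (121 + 7) / 2075 = 128/2075 = 0.0617 → 6.2 m.u.

6.2 m.u.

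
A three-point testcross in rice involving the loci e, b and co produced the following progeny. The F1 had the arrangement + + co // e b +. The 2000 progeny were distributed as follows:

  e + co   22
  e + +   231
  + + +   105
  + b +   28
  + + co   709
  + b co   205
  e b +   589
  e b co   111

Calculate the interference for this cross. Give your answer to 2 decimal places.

0.23

The two rarest classes, e + co and + b +, are the double crossovers. Comparing them with the parentals, only the e allele has switched, so e is the middle locus and the order is b – e – co.
b–e: (436 + 50)/2000 = 0.2430; e–co: (216 + 50)/2000 = 0.1330.
Expected DCO frequency = 0.2430 × 0.1330 ≈ 0.03232; observed = 50/2000 ≈ 0.02500.
Coefficient of coincidence = 0.02500/0.03232 ≈ 0.77; interference = 1 − 0.77 = 0.23.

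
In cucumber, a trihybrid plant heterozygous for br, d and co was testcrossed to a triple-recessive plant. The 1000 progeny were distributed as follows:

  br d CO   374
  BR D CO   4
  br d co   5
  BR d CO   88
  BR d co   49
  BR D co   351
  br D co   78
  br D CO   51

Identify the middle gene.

The two most frequent reciprocal classes, br d CO and BR D co, are the parental types, so the F1 was br d CO / BR D co.
The two rarest classes, br d co and BR D CO, are the double crossovers. Comparing them with the parentals, only the co allele has switched, so co is the middle locus and the order is d – co – br.

co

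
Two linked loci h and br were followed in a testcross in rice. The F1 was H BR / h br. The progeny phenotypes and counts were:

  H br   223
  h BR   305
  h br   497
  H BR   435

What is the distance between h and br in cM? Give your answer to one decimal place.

The recombinant classes are H br and h BR: 223 + 305 = 528.
Recombination frequency = 528/1460 = 0.3616 ≈ 36.2%, i.e. 36.2 cM.

36.2 cM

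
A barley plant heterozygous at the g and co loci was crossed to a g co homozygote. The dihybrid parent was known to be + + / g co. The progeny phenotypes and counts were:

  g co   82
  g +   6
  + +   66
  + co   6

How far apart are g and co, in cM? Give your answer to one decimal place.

7.5 cM

The recombinant classes are + co and g +: 6 + 6 = 12.
Recombination frequency = 12/160 = 0.0750 ≈ 7.5%, i.e. 7.5 cM.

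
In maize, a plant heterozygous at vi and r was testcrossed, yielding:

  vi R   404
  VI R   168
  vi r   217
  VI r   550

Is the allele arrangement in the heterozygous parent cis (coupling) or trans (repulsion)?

The two most frequent classes are VI r (550) and vi R (404); these are the parental (non-recombinant) types.
So the F1 carried VI r on one chromosome and vi R on the other — the recessive alleles are on opposite chromosomes (trans / repulsion).

trans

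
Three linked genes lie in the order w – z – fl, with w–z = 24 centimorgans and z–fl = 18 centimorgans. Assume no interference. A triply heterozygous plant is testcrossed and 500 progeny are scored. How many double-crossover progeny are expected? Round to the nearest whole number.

Map distances give recombination frequencies of 0.240 and 0.180 for the two intervals.
With no interference, expected double-crossover frequency = 0.240 × 0.180 = 0.04320.
Expected number = 0.04320 × 500 = 21.60 ≈ 22.

22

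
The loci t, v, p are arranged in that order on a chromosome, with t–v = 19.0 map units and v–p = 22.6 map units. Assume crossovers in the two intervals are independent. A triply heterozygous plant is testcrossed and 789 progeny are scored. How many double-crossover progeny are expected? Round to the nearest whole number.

34

Map distances give recombination frequencies of 0.190 and 0.226 for the two intervals.
With no interference, expected double-crossover frequency = 0.190 × 0.226 = 0.04294.
Expected number = 0.04294 × 789 = 33.88 ≈ 34.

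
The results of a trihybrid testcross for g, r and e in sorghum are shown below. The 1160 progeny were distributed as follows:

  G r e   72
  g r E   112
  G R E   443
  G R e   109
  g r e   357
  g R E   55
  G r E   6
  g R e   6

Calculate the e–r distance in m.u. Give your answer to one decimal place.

The two most frequent reciprocal classes, G R E and g r e, are the parental types, so the F1 was G R E / g r e.
The two rarest classes, G r E and g R e, are the double crossovers. Comparing them with the parentals, only the r allele has switched, so r is the middle locus and the order is e – r – g.
Crossovers in the e–r interval produce the single-crossover classes G R e and g r E (109 + 112 = 221) plus the double crossovers (12).
RF(e–r) = (221 + 12) / 1160 = 233/1160 = 0.2009 → 20.1 m.u.

20.1 m.u.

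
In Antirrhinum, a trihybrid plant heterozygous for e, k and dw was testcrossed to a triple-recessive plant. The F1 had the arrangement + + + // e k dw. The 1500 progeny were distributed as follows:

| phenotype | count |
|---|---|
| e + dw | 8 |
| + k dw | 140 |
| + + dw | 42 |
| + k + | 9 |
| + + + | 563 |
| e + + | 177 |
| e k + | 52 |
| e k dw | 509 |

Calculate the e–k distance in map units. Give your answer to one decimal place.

22.3 map units

The two rarest classes, + k + and e + dw, are the double crossovers. Comparing them with the parentals, only the k allele has switched, so k is the middle locus and the order is e – k – dw.
Crossovers in the e–k interval produce the single-crossover classes e + + and + k dw (177 + 140 = 317) plus the double crossovers (17).
RF(e–k) = (317 + 17) / 1500 = 334/1500 = 0.2227 → 22.3 map units.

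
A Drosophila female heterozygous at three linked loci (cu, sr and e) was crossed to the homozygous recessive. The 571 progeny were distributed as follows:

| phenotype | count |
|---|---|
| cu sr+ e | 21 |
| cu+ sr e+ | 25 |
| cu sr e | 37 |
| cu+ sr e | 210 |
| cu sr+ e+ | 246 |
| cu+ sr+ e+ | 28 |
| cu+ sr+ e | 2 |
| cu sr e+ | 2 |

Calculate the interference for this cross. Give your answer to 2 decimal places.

The two most frequent reciprocal classes, cu sr+ e+ and cu+ sr e, are the parental types, so the F1 was cu sr+ e+ / cu+ sr e.
The two rarest classes, cu sr e+ and cu+ sr+ e, are the double crossovers. Comparing them with the parentals, only the sr allele has switched, so sr is the middle locus and the order is cu – sr – e.
cu–sr: (65 + 4)/571 = 0.1208; sr–e: (46 + 4)/571 = 0.0876.
Expected DCO frequency = 0.1208 × 0.0876 ≈ 0.01058; observed = 4/571 ≈ 0.00701.
Coefficient of coincidence = 0.00701/0.01058 ≈ 0.66; interference = 1 − 0.66 = 0.34.

0.34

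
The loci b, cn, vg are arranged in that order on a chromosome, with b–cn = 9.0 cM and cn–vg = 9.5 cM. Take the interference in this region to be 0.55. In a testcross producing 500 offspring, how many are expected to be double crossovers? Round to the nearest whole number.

2

Map distances give recombination frequencies of 0.090 and 0.095 for the two intervals.
With interference 0.55 (so coincidence = 0.45), expected double-crossover frequency = 0.090 × 0.095 × 0.45 = 0.00385.
Expected number = 0.00385 × 500 = 1.92 ≈ 2.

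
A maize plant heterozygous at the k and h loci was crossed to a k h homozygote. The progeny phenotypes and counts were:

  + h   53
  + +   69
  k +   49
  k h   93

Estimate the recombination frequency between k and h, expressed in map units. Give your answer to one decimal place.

The two most frequent classes, + + (69) and k h (93), are the parental types, so the F1 was + + / k h.
The recombinant classes are + h and k +: 53 + 49 = 102.
Recombination frequency = 102/264 = 0.3864 ≈ 38.6%, i.e. 38.6 map units.

38.6 map units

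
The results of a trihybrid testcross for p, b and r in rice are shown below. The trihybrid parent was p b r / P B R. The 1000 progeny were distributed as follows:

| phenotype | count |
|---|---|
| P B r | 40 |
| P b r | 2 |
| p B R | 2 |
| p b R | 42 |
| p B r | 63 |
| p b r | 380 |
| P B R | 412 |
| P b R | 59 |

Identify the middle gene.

p

The two rarest classes, P b r and p B R, are the double crossovers. Comparing them with the parentals, only the p allele has switched, so p is the middle locus and the order is r – p – b.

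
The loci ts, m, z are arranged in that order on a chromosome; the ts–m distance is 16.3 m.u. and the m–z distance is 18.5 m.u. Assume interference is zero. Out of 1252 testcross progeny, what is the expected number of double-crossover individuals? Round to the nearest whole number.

Map distances give recombination frequencies of 0.163 and 0.185 for the two intervals.
With no interference, expected double-crossover frequency = 0.163 × 0.185 = 0.03016.
Expected number = 0.03016 × 1252 = 37.75 ≈ 38.

38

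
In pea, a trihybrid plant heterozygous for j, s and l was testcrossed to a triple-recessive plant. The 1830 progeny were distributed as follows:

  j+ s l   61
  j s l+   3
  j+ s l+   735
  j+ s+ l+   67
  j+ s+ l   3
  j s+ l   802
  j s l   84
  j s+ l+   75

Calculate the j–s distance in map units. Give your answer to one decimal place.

The two most frequent reciprocal classes, j+ s l+ and j s+ l, are the parental types, so the F1 was j+ s l+ / j s+ l.
The two rarest classes, j s l+ and j+ s+ l, are the double crossovers. Comparing them with the parentals, only the j allele has switched, so j is the middle locus and the order is s – j – l.
Crossovers in the s–j interval produce the single-crossover classes j+ s+ l+ and j s l (67 + 84 = 151) plus the double crossovers (6).
RF(s–j) = (151 + 6) / 1830 = 157/1830 = 0.0858 → 8.6 map units.

8.6 map units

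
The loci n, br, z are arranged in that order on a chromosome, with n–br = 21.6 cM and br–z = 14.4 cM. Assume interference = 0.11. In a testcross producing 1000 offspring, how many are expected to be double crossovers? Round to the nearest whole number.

Map distances give recombination frequencies of 0.216 and 0.144 for the two intervals.
With interference 0.11 (so coincidence = 0.89), expected double-crossover frequency = 0.216 × 0.144 × 0.89 = 0.02768.
Expected number = 0.02768 × 1000 = 27.68 ≈ 28.

28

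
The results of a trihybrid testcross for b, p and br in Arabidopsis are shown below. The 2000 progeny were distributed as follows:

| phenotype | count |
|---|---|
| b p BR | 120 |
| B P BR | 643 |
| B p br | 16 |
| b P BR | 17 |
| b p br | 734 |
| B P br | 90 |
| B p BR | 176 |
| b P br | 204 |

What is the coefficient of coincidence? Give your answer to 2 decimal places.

The two most frequent reciprocal classes, b p br and B P BR, are the parental types, so the F1 was b p br / B P BR.
The two rarest classes, B p br and b P BR, are the double crossovers. Comparing them with the parentals, only the b allele has switched, so b is the middle locus and the order is br – b – p.
br–b: (210 + 33)/2000 = 0.1215; b–p: (380 + 33)/2000 = 0.2065.
Expected DCO frequency = 0.1215 × 0.2065 ≈ 0.02509; observed = 33/2000 ≈ 0.01650.
Coefficient of coincidence = 0.01650/0.02509 ≈ 0.66.

0.66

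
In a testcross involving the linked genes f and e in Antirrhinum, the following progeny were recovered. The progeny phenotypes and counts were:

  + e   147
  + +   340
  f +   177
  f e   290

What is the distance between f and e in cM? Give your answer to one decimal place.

34.0 cM

The two most frequent classes, + + (340) and f e (290), are the parental types, so the F1 was + + / f e.
The recombinant classes are + e and f +: 147 + 177 = 324.
Recombination frequency = 324/954 = 0.3396 ≈ 34.0%, i.e. 34.0 cM.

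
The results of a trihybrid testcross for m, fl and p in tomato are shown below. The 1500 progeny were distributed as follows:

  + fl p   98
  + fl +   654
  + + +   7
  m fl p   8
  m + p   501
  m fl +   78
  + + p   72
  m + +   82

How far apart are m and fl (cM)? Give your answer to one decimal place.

The two most frequent reciprocal classes, m + p and + fl +, are the parental types, so the F1 was m + p / + fl +.
The two rarest classes, m fl p and + + +, are the double crossovers. Comparing them with the parentals, only the fl allele has switched, so fl is the middle locus and the order is p – fl – m.
Crossovers in the fl–m interval produce the single-crossover classes + + p and m fl + (72 + 78 = 150) plus the double crossovers (15).
RF(fl–m) = (150 + 15) / 1500 = 165/1500 = 0.1100 → 11.0 cM.

11.0 cM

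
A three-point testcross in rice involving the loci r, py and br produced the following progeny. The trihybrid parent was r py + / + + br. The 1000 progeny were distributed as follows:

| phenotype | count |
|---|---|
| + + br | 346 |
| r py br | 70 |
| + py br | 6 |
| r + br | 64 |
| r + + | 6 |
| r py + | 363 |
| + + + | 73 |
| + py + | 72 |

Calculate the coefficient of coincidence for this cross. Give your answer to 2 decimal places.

0.52

The two rarest classes, r + + and + py br, are the double crossovers. Comparing them with the parentals, only the py allele has switched, so py is the middle locus and the order is r – py – br.
r–py: (136 + 12)/1000 = 0.1480; py–br: (143 + 12)/1000 = 0.1550.
Expected DCO frequency = 0.1480 × 0.1550 ≈ 0.02294; observed = 12/1000 ≈ 0.01200.
Coefficient of coincidence = 0.01200/0.02294 ≈ 0.52.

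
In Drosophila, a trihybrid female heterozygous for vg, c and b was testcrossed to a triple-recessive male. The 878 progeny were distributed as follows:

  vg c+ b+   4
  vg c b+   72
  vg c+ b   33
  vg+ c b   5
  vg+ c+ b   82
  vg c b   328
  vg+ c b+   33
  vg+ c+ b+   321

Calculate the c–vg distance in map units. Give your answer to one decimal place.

8.5 map units

The two most frequent reciprocal classes, vg c b and vg+ c+ b+, are the parental types, so the F1 was vg c b / vg+ c+ b+.
The two rarest classes, vg+ c b and vg c+ b+, are the double crossovers. Comparing them with the parentals, only the vg allele has switched, so vg is the middle locus and the order is c – vg – b.
Crossovers in the c–vg interval produce the single-crossover classes vg c+ b and vg+ c b+ (33 + 33 = 66) plus the double crossovers (9).
RF(c–vg) = (66 + 9) / 878 = 75/878 = 0.0854 → 8.5 map units.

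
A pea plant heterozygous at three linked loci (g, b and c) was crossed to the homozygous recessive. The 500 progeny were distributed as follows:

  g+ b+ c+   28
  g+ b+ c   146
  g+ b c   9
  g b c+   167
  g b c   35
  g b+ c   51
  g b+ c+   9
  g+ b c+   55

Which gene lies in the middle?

The two most frequent reciprocal classes, g b c+ and g+ b+ c, are the parental types, so the F1 was g b c+ / g+ b+ c.
The two rarest classes, g b+ c+ and g+ b c, are the double crossovers. Comparing them with the parentals, only the b allele has switched, so b is the middle locus and the order is c – b – g.

b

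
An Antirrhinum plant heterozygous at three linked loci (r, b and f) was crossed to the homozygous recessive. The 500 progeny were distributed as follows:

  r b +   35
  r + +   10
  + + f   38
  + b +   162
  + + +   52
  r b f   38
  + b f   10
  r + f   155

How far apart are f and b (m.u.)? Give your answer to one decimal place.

The two most frequent reciprocal classes, + b + and r + f, are the parental types, so the F1 was + b + / r + f.
The two rarest classes, + b f and r + +, are the double crossovers. Comparing them with the parentals, only the f allele has switched, so f is the middle locus and the order is b – f – r.
Crossovers in the b–f interval produce the single-crossover classes + + + and r b f (52 + 38 = 90) plus the double crossovers (20).
RF(b–f) = (90 + 20) / 500 = 110/500 = 0.2200 → 22.0 m.u.

22.0 m.u.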